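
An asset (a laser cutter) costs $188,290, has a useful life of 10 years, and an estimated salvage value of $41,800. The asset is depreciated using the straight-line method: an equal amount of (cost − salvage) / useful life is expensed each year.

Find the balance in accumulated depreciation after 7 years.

$102,543

Depreciable base = $188,290 − $41,800 = $146,490.
Annual expense = $146,490 / 10 = $14,649.
End of year 1: book value $173,641.
End of year 2: book value $158,992.
End of year 3: book value $144,343.
End of year 4: book value $129,694.
End of year 5: book value $115,045.
End of year 6: book value $100,396.
End of year 7: book value $85,747.
Accumulated through year 7 = $188,290 − $85,747 = $102,543.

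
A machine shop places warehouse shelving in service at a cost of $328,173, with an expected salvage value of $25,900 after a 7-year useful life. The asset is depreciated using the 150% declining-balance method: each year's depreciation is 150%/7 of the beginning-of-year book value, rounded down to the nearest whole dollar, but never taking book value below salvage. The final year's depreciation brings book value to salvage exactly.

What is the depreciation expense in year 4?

Depreciable base = $328,173 − $25,900 = $302,273.
Year 1: ⌊$328,173 × 150%/7⌋ = $70,322. Book value $257,851.
Year 2: ⌊$257,851 × 150%/7⌋ = $55,253. Book value $202,598.
Year 3: ⌊$202,598 × 150%/7⌋ = $43,413. Book value $159,185.
Year 4: ⌊$159,185 × 150%/7⌋ = $34,111. Book value $125,074.

$34,111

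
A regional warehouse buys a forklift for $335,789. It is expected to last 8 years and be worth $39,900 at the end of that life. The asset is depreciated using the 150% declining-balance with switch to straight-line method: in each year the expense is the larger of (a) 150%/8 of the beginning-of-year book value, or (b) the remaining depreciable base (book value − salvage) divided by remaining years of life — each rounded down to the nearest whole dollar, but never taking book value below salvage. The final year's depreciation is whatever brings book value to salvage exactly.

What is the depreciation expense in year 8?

Depreciable base = $335,789 − $39,900 = $295,889.
Year 1: DB = ⌊$335,789 × 150%/8⌋ = $62,960; SL = ⌊$295,889/8⌋ = $36,986 → take DB $62,960. Book value $272,829.
Year 2: DB = ⌊$272,829 × 150%/8⌋ = $51,155; SL = ⌊$232,929/7⌋ = $33,275 → take DB $51,155. Book value $221,674.
Year 3: DB = ⌊$221,674 × 150%/8⌋ = $41,563; SL = ⌊$181,774/6⌋ = $30,295 → take DB $41,563. Book value $180,111.
Year 4: DB = ⌊$180,111 × 150%/8⌋ = $33,770; SL = ⌊$140,211/5⌋ = $28,042 → take DB $33,770. Book value $146,341.
Year 5: DB = ⌊$146,341 × 150%/8⌋ = $27,438; SL = ⌊$106,441/4⌋ = $26,610 → take DB $27,438. Book value $118,903.
Year 6: DB = ⌊$118,903 × 150%/8⌋ = $22,294; SL = ⌊$79,003/3⌋ = $26,334 → take SL $26,334. Book value $92,569.
Year 7: DB = ⌊$92,569 × 150%/8⌋ = $17,356; SL = ⌊$52,669/2⌋ = $26,334 → take SL $26,334. Book value $66,235.
Year 8 (final): $66,235 − $39,900 = $26,335. Book value $39,900.

$26,335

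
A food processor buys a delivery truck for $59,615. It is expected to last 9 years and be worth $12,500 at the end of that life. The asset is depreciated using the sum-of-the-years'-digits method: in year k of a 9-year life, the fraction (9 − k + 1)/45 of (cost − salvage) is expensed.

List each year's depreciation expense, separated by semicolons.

$9,423; $8,376; $7,329; $6,282; $5,235; $4,188; $3,141; $2,094; $1,047

Depreciable base = $59,615 − $12,500 = $47,115.
Sum of the years' digits = 9+8+7+6+5+4+3+2+1 = 45.
Year 1: $47,115 × 9/45 = $9,423. Book value $50,192.
Year 2: $47,115 × 8/45 = $8,376. Book value $41,816.
Year 3: $47,115 × 7/45 = $7,329. Book value $34,487.
Year 4: $47,115 × 6/45 = $6,282. Book value $28,205.
Year 5: $47,115 × 5/45 = $5,235. Book value $22,970.
Year 6: $47,115 × 4/45 = $4,188. Book value $18,782.
Year 7: $47,115 × 3/45 = $3,141. Book value $15,641.
Year 8: $47,115 × 2/45 = $2,094. Book value $13,547.
Year 9: $47,115 × 1/45 = $1,047. Book value $12,500.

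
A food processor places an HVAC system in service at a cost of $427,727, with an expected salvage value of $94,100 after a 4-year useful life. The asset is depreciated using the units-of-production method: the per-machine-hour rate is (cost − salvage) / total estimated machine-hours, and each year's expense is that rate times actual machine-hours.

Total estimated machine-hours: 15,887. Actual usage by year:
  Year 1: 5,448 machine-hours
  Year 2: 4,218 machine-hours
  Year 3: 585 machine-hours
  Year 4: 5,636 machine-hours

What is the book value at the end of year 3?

Depreciable base = $427,727 − $94,100 = $333,627.
Rate = $333,627 / 15,887 machine-hours = $21 per machine-hour.
Year 1: 5,448 × $21 = $114,408. Book value $313,319.
Year 2: 4,218 × $21 = $88,578. Book value $224,741.
Year 3: 585 × $21 = $12,285. Book value $212,456.

$212,456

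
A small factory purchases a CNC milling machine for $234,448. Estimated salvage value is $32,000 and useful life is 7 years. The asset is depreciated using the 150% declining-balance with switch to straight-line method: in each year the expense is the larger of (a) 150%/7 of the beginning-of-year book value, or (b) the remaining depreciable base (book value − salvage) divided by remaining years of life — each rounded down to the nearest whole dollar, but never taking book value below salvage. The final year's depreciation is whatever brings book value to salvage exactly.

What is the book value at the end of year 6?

$51,103

Depreciable base = $234,448 − $32,000 = $202,448.
Year 1: DB = ⌊$234,448 × 150%/7⌋ = $50,238; SL = ⌊$202,448/7⌋ = $28,921 → take DB $50,238. Book value $184,210.
Year 2: DB = ⌊$184,210 × 150%/7⌋ = $39,473; SL = ⌊$152,210/6⌋ = $25,368 → take DB $39,473. Book value $144,737.
Year 3: DB = ⌊$144,737 × 150%/7⌋ = $31,015; SL = ⌊$112,737/5⌋ = $22,547 → take DB $31,015. Book value $113,722.
Year 4: DB = ⌊$113,722 × 150%/7⌋ = $24,369; SL = ⌊$81,722/4⌋ = $20,430 → take DB $24,369. Book value $89,353.
Year 5: DB = ⌊$89,353 × 150%/7⌋ = $19,147; SL = ⌊$57,353/3⌋ = $19,117 → take DB $19,147. Book value $70,206.
Year 6: DB = ⌊$70,206 × 150%/7⌋ = $15,044; SL = ⌊$38,206/2⌋ = $19,103 → take SL $19,103. Book value $51,103.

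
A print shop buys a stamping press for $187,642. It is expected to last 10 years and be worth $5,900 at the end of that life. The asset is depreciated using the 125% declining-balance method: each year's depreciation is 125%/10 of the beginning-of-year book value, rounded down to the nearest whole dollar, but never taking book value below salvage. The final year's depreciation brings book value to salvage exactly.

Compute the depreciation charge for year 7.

$10,526

Depreciable base = $187,642 − $5,900 = $181,742.
Year 1: ⌊$187,642 × 125%/10⌋ = $23,455. Book value $164,187.
Year 2: ⌊$164,187 × 125%/10⌋ = $20,523. Book value $143,664.
Year 3: ⌊$143,664 × 125%/10⌋ = $17,958. Book value $125,706.
Year 4: ⌊$125,706 × 125%/10⌋ = $15,713. Book value $109,993.
Year 5: ⌊$109,993 × 125%/10⌋ = $13,749. Book value $96,244.
Year 6: ⌊$96,244 × 125%/10⌋ = $12,030. Book value $84,214.
Year 7: ⌊$84,214 × 125%/10⌋ = $10,526. Book value $73,688.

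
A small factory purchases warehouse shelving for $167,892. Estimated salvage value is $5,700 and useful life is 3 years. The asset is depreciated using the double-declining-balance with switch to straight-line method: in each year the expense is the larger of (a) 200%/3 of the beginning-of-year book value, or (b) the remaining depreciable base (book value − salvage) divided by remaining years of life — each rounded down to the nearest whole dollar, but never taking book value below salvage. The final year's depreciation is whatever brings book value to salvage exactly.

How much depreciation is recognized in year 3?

Depreciable base = $167,892 − $5,700 = $162,192.
Year 1: DB = ⌊$167,892 × 200%/3⌋ = $111,928; SL = ⌊$162,192/3⌋ = $54,064 → take DB $111,928. Book value $55,964.
Year 2: DB = ⌊$55,964 × 200%/3⌋ = $37,309; SL = ⌊$50,264/2⌋ = $25,132 → take DB $37,309. Book value $18,655.
Year 3 (final): $18,655 − $5,700 = $12,955. Book value $5,700.

$12,955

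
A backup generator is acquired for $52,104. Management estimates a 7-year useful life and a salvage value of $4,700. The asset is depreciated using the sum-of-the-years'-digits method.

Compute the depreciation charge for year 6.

Depreciable base = $52,104 − $4,700 = $47,404.
Sum of the years' digits = 7+6+5+4+3+2+1 = 28.
Year 1: $47,404 × 7/28 = $11,851. Book value $40,253.
Year 2: $47,404 × 6/28 = $10,158. Book value $30,095.
Year 3: $47,404 × 5/28 = $8,465. Book value $21,630.
Year 4: $47,404 × 4/28 = $6,772. Book value $14,858.
Year 5: $47,404 × 3/28 = $5,079. Book value $9,779.
Year 6: $47,404 × 2/28 = $3,386. Book value $6,393.

$3,386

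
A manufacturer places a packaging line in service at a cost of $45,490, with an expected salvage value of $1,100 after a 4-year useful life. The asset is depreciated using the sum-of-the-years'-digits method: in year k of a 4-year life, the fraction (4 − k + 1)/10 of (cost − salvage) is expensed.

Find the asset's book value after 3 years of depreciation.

Depreciable base = $45,490 − $1,100 = $44,390.
Sum of the years' digits = 4+3+2+1 = 10.
Year 1: $44,390 × 4/10 = $17,756. Book value $27,734.
Year 2: $44,390 × 3/10 = $13,317. Book value $14,417.
Year 3: $44,390 × 2/10 = $8,878. Book value $5,539.

$5,539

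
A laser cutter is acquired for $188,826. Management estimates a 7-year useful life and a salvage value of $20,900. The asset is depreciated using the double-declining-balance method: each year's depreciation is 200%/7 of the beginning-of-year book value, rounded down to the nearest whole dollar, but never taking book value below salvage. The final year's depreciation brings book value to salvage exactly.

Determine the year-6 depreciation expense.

$10,031

Depreciable base = $188,826 − $20,900 = $167,926.
Year 1: ⌊$188,826 × 200%/7⌋ = $53,950. Book value $134,876.
Year 2: ⌊$134,876 × 200%/7⌋ = $38,536. Book value $96,340.
Year 3: ⌊$96,340 × 200%/7⌋ = $27,525. Book value $68,815.
Year 4: ⌊$68,815 × 200%/7⌋ = $19,661. Book value $49,154.
Year 5: ⌊$49,154 × 200%/7⌋ = $14,044. Book value $35,110.
Year 6: ⌊$35,110 × 200%/7⌋ = $10,031. Book value $25,079.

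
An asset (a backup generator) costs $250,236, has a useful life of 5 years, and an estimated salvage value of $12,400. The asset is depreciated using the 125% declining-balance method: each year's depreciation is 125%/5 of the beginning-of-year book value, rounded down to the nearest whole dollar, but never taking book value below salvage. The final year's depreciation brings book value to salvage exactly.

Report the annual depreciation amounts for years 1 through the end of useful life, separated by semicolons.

Depreciable base = $250,236 − $12,400 = $237,836.
Year 1: ⌊$250,236 × 125%/5⌋ = $62,559. Book value $187,677.
Year 2: ⌊$187,677 × 125%/5⌋ = $46,919. Book value $140,758.
Year 3: ⌊$140,758 × 125%/5⌋ = $35,189. Book value $105,569.
Year 4: ⌊$105,569 × 125%/5⌋ = $26,392. Book value $79,177.
Year 5 (final): $79,177 − $12,400 = $66,777. Book value $12,400.

$62,559; $46,919; $35,189; $26,392; $66,777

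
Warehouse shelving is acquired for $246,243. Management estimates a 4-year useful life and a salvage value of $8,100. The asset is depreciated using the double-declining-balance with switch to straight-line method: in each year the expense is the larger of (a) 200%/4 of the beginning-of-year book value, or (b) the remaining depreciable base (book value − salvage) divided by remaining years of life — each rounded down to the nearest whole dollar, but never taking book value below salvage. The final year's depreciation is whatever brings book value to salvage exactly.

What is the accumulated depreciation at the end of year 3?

$215,462

Depreciable base = $246,243 − $8,100 = $238,143.
Year 1: DB = ⌊$246,243 × 200%/4⌋ = $123,121; SL = ⌊$238,143/4⌋ = $59,535 → take DB $123,121. Book value $123,122.
Year 2: DB = ⌊$123,122 × 200%/4⌋ = $61,561; SL = ⌊$115,022/3⌋ = $38,340 → take DB $61,561. Book value $61,561.
Year 3: DB = ⌊$61,561 × 200%/4⌋ = $30,780; SL = ⌊$53,461/2⌋ = $26,730 → take DB $30,780. Book value $30,781.
Accumulated through year 3 = $246,243 − $30,781 = $215,462.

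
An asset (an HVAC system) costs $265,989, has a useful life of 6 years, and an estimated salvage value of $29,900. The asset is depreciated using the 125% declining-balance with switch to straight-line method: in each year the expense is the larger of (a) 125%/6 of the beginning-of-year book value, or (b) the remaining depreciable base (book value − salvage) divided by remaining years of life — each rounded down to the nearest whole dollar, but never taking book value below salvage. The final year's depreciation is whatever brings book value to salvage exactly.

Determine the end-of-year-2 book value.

$166,706

Depreciable base = $265,989 − $29,900 = $236,089.
Year 1: DB = ⌊$265,989 × 125%/6⌋ = $55,414; SL = ⌊$236,089/6⌋ = $39,348 → take DB $55,414. Book value $210,575.
Year 2: DB = ⌊$210,575 × 125%/6⌋ = $43,869; SL = ⌊$180,675/5⌋ = $36,135 → take DB $43,869. Book value $166,706.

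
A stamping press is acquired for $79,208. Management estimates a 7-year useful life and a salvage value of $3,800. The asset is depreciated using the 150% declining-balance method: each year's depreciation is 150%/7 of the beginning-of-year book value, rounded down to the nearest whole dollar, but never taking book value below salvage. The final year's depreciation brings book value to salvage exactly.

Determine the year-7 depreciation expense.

$14,838

Depreciable base = $79,208 − $3,800 = $75,408.
Year 1: ⌊$79,208 × 150%/7⌋ = $16,973. Book value $62,235.
Year 2: ⌊$62,235 × 150%/7⌋ = $13,336. Book value $48,899.
Year 3: ⌊$48,899 × 150%/7⌋ = $10,478. Book value $38,421.
Year 4: ⌊$38,421 × 150%/7⌋ = $8,233. Book value $30,188.
Year 5: ⌊$30,188 × 150%/7⌋ = $6,468. Book value $23,720.
Year 6: ⌊$23,720 × 150%/7⌋ = $5,082. Book value $18,638.
Year 7 (final): $18,638 − $3,800 = $14,838. Book value $3,800.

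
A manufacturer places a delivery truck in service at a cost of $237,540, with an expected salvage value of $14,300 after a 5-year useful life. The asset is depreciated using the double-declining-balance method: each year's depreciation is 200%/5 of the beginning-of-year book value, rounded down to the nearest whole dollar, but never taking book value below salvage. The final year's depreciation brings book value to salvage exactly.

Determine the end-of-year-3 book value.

$51,309

Depreciable base = $237,540 − $14,300 = $223,240.
Year 1: ⌊$237,540 × 200%/5⌋ = $95,016. Book value $142,524.
Year 2: ⌊$142,524 × 200%/5⌋ = $57,009. Book value $85,515.
Year 3: ⌊$85,515 × 200%/5⌋ = $34,206. Book value $51,309.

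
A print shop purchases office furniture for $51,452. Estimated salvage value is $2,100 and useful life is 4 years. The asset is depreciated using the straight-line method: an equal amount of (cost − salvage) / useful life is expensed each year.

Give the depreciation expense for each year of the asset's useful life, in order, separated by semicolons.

$12,338; $12,338; $12,338; $12,338

Depreciable base = $51,452 − $2,100 = $49,352.
Annual expense = $49,352 / 4 = $12,338.
End of year 1: book value $39,114.
End of year 2: book value $26,776.
End of year 3: book value $14,438.
End of year 4: book value $2,100.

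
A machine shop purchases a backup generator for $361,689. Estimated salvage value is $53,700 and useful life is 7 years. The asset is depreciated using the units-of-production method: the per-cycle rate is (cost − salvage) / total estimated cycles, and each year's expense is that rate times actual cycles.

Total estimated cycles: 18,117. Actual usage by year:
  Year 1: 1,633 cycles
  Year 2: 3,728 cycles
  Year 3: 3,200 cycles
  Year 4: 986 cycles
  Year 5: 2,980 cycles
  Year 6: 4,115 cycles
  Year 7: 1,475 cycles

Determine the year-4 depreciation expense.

$16,762

Depreciable base = $361,689 − $53,700 = $307,989.
Rate = $307,989 / 18,117 cycles = $17 per cycle.
Year 1: 1,633 × $17 = $27,761. Book value $333,928.
Year 2: 3,728 × $17 = $63,376. Book value $270,552.
Year 3: 3,200 × $17 = $54,400. Book value $216,152.
Year 4: 986 × $17 = $16,762. Book value $199,390.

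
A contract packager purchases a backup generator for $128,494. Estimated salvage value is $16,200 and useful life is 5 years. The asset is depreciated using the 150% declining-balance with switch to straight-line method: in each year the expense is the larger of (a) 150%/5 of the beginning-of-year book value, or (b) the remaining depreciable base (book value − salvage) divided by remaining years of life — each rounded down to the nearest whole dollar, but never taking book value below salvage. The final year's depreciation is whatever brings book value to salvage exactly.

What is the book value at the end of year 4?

$30,138

Depreciable base = $128,494 − $16,200 = $112,294.
Year 1: DB = ⌊$128,494 × 150%/5⌋ = $38,548; SL = ⌊$112,294/5⌋ = $22,458 → take DB $38,548. Book value $89,946.
Year 2: DB = ⌊$89,946 × 150%/5⌋ = $26,983; SL = ⌊$73,746/4⌋ = $18,436 → take DB $26,983. Book value $62,963.
Year 3: DB = ⌊$62,963 × 150%/5⌋ = $18,888; SL = ⌊$46,763/3⌋ = $15,587 → take DB $18,888. Book value $44,075.
Year 4: DB = ⌊$44,075 × 150%/5⌋ = $13,222; SL = ⌊$27,875/2⌋ = $13,937 → take SL $13,937. Book value $30,138.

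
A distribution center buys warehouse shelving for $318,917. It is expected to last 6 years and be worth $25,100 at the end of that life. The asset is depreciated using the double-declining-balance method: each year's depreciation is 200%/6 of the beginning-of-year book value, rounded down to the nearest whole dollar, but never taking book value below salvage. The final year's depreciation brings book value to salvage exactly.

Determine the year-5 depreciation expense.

Depreciable base = $318,917 − $25,100 = $293,817.
Year 1: ⌊$318,917 × 200%/6⌋ = $106,305. Book value $212,612.
Year 2: ⌊$212,612 × 200%/6⌋ = $70,870. Book value $141,742.
Year 3: ⌊$141,742 × 200%/6⌋ = $47,247. Book value $94,495.
Year 4: ⌊$94,495 × 200%/6⌋ = $31,498. Book value $62,997.
Year 5: ⌊$62,997 × 200%/6⌋ = $20,999. Book value $41,998.

$20,999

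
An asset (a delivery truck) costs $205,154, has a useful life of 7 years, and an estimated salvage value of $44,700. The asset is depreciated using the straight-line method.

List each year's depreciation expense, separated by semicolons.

Depreciable base = $205,154 − $44,700 = $160,454.
Annual expense = $160,454 / 7 = $22,922.
End of year 1: book value $182,232.
End of year 2: book value $159,310.
End of year 3: book value $136,388.
End of year 4: book value $113,466.
End of year 5: book value $90,544.
End of year 6: book value $67,622.
End of year 7: book value $44,700.

$22,922; $22,922; $22,922; $22,922; $22,922; $22,922; $22,922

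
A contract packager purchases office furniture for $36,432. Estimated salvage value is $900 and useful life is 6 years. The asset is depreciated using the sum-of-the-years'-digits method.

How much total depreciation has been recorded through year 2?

Depreciable base = $36,432 − $900 = $35,532.
Sum of the years' digits = 6+5+4+3+2+1 = 21.
Year 1: $35,532 × 6/21 = $10,152. Book value $26,280.
Year 2: $35,532 × 5/21 = $8,460. Book value $17,820.
Accumulated through year 2 = $36,432 − $17,820 = $18,612.

$18,612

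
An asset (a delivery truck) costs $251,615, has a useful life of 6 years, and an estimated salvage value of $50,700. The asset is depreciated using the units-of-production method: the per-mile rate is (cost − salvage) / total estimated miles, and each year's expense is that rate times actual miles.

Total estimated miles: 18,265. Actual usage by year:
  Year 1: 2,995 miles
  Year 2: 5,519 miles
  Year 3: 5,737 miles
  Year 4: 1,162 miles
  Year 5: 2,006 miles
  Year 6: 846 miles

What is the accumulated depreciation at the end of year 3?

$156,761

Depreciable base = $251,615 − $50,700 = $200,915.
Rate = $200,915 / 18,265 miles = $11 per mile.
Year 1: 2,995 × $11 = $32,945. Book value $218,670.
Year 2: 5,519 × $11 = $60,709. Book value $157,961.
Year 3: 5,737 × $11 = $63,107. Book value $94,854.
Accumulated through year 3 = $251,615 − $94,854 = $156,761.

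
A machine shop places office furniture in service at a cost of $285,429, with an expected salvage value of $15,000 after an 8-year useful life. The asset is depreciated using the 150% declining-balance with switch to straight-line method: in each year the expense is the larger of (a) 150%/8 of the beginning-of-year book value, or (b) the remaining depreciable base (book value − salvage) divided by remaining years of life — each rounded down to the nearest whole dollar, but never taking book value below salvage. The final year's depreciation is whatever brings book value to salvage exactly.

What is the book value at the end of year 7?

Depreciable base = $285,429 − $15,000 = $270,429.
Year 1: DB = ⌊$285,429 × 150%/8⌋ = $53,517; SL = ⌊$270,429/8⌋ = $33,803 → take DB $53,517. Book value $231,912.
Year 2: DB = ⌊$231,912 × 150%/8⌋ = $43,483; SL = ⌊$216,912/7⌋ = $30,987 → take DB $43,483. Book value $188,429.
Year 3: DB = ⌊$188,429 × 150%/8⌋ = $35,330; SL = ⌊$173,429/6⌋ = $28,904 → take DB $35,330. Book value $153,099.
Year 4: DB = ⌊$153,099 × 150%/8⌋ = $28,706; SL = ⌊$138,099/5⌋ = $27,619 → take DB $28,706. Book value $124,393.
Year 5: DB = ⌊$124,393 × 150%/8⌋ = $23,323; SL = ⌊$109,393/4⌋ = $27,348 → take SL $27,348. Book value $97,045.
Year 6: DB = ⌊$97,045 × 150%/8⌋ = $18,195; SL = ⌊$82,045/3⌋ = $27,348 → take SL $27,348. Book value $69,697.
Year 7: DB = ⌊$69,697 × 150%/8⌋ = $13,068; SL = ⌊$54,697/2⌋ = $27,348 → take SL $27,348. Book value $42,349.

$42,349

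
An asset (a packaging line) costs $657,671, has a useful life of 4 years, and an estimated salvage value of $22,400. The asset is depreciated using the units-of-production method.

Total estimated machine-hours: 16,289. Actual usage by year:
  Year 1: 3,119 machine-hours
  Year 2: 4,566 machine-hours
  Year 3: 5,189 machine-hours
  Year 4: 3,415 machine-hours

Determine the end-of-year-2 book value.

Depreciable base = $657,671 − $22,400 = $635,271.
Rate = $635,271 / 16,289 machine-hours = $39 per machine-hour.
Year 1: 3,119 × $39 = $121,641. Book value $536,030.
Year 2: 4,566 × $39 = $178,074. Book value $357,956.

$357,956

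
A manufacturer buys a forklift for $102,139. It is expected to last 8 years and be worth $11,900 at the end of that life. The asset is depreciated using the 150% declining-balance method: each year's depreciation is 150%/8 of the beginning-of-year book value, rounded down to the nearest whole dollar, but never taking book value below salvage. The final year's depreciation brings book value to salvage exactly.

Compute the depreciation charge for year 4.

Depreciable base = $102,139 − $11,900 = $90,239.
Year 1: ⌊$102,139 × 150%/8⌋ = $19,151. Book value $82,988.
Year 2: ⌊$82,988 × 150%/8⌋ = $15,560. Book value $67,428.
Year 3: ⌊$67,428 × 150%/8⌋ = $12,642. Book value $54,786.
Year 4: ⌊$54,786 × 150%/8⌋ = $10,272. Book value $44,514.

$10,272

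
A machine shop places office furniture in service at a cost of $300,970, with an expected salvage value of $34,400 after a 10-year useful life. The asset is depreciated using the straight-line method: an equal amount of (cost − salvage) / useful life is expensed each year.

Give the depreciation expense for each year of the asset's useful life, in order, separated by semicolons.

Depreciable base = $300,970 − $34,400 = $266,570.
Annual expense = $266,570 / 10 = $26,657.
End of year 1: book value $274,313.
End of year 2: book value $247,656.
End of year 3: book value $220,999.
End of year 4: book value $194,342.
End of year 5: book value $167,685.
End of year 6: book value $141,028.
End of year 7: book value $114,371.
End of year 8: book value $87,714.
End of year 9: book value $61,057.
End of year 10: book value $34,400.

$26,657; $26,657; $26,657; $26,657; $26,657; $26,657; $26,657; $26,657; $26,657; $26,657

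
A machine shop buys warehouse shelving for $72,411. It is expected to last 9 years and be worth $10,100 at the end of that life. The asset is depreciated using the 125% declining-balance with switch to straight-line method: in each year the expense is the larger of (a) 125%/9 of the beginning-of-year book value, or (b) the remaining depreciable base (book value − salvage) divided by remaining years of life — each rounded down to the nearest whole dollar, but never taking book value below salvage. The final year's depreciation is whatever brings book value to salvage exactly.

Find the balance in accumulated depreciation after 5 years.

Depreciable base = $72,411 − $10,100 = $62,311.
Year 1: DB = ⌊$72,411 × 125%/9⌋ = $10,057; SL = ⌊$62,311/9⌋ = $6,923 → take DB $10,057. Book value $62,354.
Year 2: DB = ⌊$62,354 × 125%/9⌋ = $8,660; SL = ⌊$52,254/8⌋ = $6,531 → take DB $8,660. Book value $53,694.
Year 3: DB = ⌊$53,694 × 125%/9⌋ = $7,457; SL = ⌊$43,594/7⌋ = $6,227 → take DB $7,457. Book value $46,237.
Year 4: DB = ⌊$46,237 × 125%/9⌋ = $6,421; SL = ⌊$36,137/6⌋ = $6,022 → take DB $6,421. Book value $39,816.
Year 5: DB = ⌊$39,816 × 125%/9⌋ = $5,530; SL = ⌊$29,716/5⌋ = $5,943 → take SL $5,943. Book value $33,873.
Accumulated through year 5 = $72,411 − $33,873 = $38,538.

$38,538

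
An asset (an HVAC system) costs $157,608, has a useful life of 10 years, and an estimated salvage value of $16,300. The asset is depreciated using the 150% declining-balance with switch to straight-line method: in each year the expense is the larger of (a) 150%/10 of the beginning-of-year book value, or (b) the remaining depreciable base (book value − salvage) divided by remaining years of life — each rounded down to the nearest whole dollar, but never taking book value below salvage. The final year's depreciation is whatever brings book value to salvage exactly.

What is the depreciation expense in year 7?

$10,726

Depreciable base = $157,608 − $16,300 = $141,308.
Year 1: DB = ⌊$157,608 × 150%/10⌋ = $23,641; SL = ⌊$141,308/10⌋ = $14,130 → take DB $23,641. Book value $133,967.
Year 2: DB = ⌊$133,967 × 150%/10⌋ = $20,095; SL = ⌊$117,667/9⌋ = $13,074 → take DB $20,095. Book value $113,872.
Year 3: DB = ⌊$113,872 × 150%/10⌋ = $17,080; SL = ⌊$97,572/8⌋ = $12,196 → take DB $17,080. Book value $96,792.
Year 4: DB = ⌊$96,792 × 150%/10⌋ = $14,518; SL = ⌊$80,492/7⌋ = $11,498 → take DB $14,518. Book value $82,274.
Year 5: DB = ⌊$82,274 × 150%/10⌋ = $12,341; SL = ⌊$65,974/6⌋ = $10,995 → take DB $12,341. Book value $69,933.
Year 6: DB = ⌊$69,933 × 150%/10⌋ = $10,489; SL = ⌊$53,633/5⌋ = $10,726 → take SL $10,726. Book value $59,207.
Year 7: DB = ⌊$59,207 × 150%/10⌋ = $8,881; SL = ⌊$42,907/4⌋ = $10,726 → take SL $10,726. Book value $48,481.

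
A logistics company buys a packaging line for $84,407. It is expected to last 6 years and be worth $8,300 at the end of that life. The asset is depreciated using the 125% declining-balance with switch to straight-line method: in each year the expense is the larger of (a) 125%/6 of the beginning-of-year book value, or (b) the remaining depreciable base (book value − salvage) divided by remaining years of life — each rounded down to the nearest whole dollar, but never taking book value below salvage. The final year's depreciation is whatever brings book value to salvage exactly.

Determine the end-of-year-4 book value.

Depreciable base = $84,407 − $8,300 = $76,107.
Year 1: DB = ⌊$84,407 × 125%/6⌋ = $17,584; SL = ⌊$76,107/6⌋ = $12,684 → take DB $17,584. Book value $66,823.
Year 2: DB = ⌊$66,823 × 125%/6⌋ = $13,921; SL = ⌊$58,523/5⌋ = $11,704 → take DB $13,921. Book value $52,902.
Year 3: DB = ⌊$52,902 × 125%/6⌋ = $11,021; SL = ⌊$44,602/4⌋ = $11,150 → take SL $11,150. Book value $41,752.
Year 4: DB = ⌊$41,752 × 125%/6⌋ = $8,698; SL = ⌊$33,452/3⌋ = $11,150 → take SL $11,150. Book value $30,602.

$30,602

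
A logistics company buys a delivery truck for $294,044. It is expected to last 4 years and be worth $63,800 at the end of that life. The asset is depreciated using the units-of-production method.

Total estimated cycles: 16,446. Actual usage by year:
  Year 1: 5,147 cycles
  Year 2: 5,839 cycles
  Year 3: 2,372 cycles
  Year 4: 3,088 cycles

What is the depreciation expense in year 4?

Depreciable base = $294,044 − $63,800 = $230,244.
Rate = $230,244 / 16,446 cycles = $14 per cycle.
Year 1: 5,147 × $14 = $72,058. Book value $221,986.
Year 2: 5,839 × $14 = $81,746. Book value $140,240.
Year 3: 2,372 × $14 = $33,208. Book value $107,032.
Year 4: 3,088 × $14 = $43,232. Book value $63,800.

$43,232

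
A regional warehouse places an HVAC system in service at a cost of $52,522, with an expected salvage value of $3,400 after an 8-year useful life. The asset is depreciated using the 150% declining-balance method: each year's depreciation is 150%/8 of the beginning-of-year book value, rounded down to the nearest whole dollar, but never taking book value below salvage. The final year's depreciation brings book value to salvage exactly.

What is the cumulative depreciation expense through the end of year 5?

Depreciable base = $52,522 − $3,400 = $49,122.
Year 1: ⌊$52,522 × 150%/8⌋ = $9,847. Book value $42,675.
Year 2: ⌊$42,675 × 150%/8⌋ = $8,001. Book value $34,674.
Year 3: ⌊$34,674 × 150%/8⌋ = $6,501. Book value $28,173.
Year 4: ⌊$28,173 × 150%/8⌋ = $5,282. Book value $22,891.
Year 5: ⌊$22,891 × 150%/8⌋ = $4,292. Book value $18,599.
Accumulated through year 5 = $52,522 − $18,599 = $33,923.

$33,923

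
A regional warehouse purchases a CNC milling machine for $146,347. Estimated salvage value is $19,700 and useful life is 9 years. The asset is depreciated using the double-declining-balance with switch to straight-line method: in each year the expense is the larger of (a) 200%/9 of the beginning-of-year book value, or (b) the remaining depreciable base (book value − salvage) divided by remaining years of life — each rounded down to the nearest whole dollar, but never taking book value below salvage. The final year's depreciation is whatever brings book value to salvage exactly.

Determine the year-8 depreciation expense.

$5,500

Depreciable base = $146,347 − $19,700 = $126,647.
Year 1: DB = ⌊$146,347 × 200%/9⌋ = $32,521; SL = ⌊$126,647/9⌋ = $14,071 → take DB $32,521. Book value $113,826.
Year 2: DB = ⌊$113,826 × 200%/9⌋ = $25,294; SL = ⌊$94,126/8⌋ = $11,765 → take DB $25,294. Book value $88,532.
Year 3: DB = ⌊$88,532 × 200%/9⌋ = $19,673; SL = ⌊$68,832/7⌋ = $9,833 → take DB $19,673. Book value $68,859.
Year 4: DB = ⌊$68,859 × 200%/9⌋ = $15,302; SL = ⌊$49,159/6⌋ = $8,193 → take DB $15,302. Book value $53,557.
Year 5: DB = ⌊$53,557 × 200%/9⌋ = $11,901; SL = ⌊$33,857/5⌋ = $6,771 → take DB $11,901. Book value $41,656.
Year 6: DB = ⌊$41,656 × 200%/9⌋ = $9,256; SL = ⌊$21,956/4⌋ = $5,489 → take DB $9,256. Book value $32,400.
Year 7: DB = ⌊$32,400 × 200%/9⌋ = $7,200; SL = ⌊$12,700/3⌋ = $4,233 → take DB $7,200. Book value $25,200.
Year 8: DB = ⌊$25,200 × 200%/9⌋ = $5,600; SL = ⌊$5,500/2⌋ = $2,750 → take DB $5,600, capped at $5,500. Book value $19,700.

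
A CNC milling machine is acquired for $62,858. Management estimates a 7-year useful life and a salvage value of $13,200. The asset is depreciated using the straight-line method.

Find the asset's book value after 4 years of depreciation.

Depreciable base = $62,858 − $13,200 = $49,658.
Annual expense = $49,658 / 7 = $7,094.
End of year 1: book value $55,764.
End of year 2: book value $48,670.
End of year 3: book value $41,576.
End of year 4: book value $34,482.

$34,482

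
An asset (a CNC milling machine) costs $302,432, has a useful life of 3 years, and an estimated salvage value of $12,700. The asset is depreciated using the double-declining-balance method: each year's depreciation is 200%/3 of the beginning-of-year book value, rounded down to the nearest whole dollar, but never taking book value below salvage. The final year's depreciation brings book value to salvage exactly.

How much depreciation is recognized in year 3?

$20,904

Depreciable base = $302,432 − $12,700 = $289,732.
Year 1: ⌊$302,432 × 200%/3⌋ = $201,621. Book value $100,811.
Year 2: ⌊$100,811 × 200%/3⌋ = $67,207. Book value $33,604.
Year 3 (final): $33,604 − $12,700 = $20,904. Book value $12,700.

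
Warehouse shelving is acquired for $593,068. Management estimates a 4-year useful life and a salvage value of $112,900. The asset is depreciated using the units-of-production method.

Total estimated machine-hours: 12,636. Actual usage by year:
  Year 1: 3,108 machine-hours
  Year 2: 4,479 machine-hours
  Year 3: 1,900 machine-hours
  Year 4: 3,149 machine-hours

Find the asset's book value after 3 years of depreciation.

$232,562

Depreciable base = $593,068 − $112,900 = $480,168.
Rate = $480,168 / 12,636 machine-hours = $38 per machine-hour.
Year 1: 3,108 × $38 = $118,104. Book value $474,964.
Year 2: 4,479 × $38 = $170,202. Book value $304,762.
Year 3: 1,900 × $38 = $72,200. Book value $232,562.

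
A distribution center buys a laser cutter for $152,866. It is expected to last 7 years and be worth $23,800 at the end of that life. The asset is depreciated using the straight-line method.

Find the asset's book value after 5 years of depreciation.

$60,676

Depreciable base = $152,866 − $23,800 = $129,066.
Annual expense = $129,066 / 7 = $18,438.
End of year 1: book value $134,428.
End of year 2: book value $115,990.
End of year 3: book value $97,552.
End of year 4: book value $79,114.
End of year 5: book value $60,676.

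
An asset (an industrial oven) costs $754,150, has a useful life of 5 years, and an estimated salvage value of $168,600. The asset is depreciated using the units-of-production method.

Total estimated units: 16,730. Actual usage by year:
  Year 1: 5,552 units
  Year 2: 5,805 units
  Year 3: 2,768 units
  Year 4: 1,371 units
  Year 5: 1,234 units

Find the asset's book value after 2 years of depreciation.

Depreciable base = $754,150 − $168,600 = $585,550.
Rate = $585,550 / 16,730 units = $35 per unit.
Year 1: 5,552 × $35 = $194,320. Book value $559,830.
Year 2: 5,805 × $35 = $203,175. Book value $356,655.

$356,655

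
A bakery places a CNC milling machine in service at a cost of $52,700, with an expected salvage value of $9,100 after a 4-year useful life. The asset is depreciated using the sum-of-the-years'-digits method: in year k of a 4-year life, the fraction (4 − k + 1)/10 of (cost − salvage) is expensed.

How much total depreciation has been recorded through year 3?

$39,240

Depreciable base = $52,700 − $9,100 = $43,600.
Sum of the years' digits = 4+3+2+1 = 10.
Year 1: $43,600 × 4/10 = $17,440. Book value $35,260.
Year 2: $43,600 × 3/10 = $13,080. Book value $22,180.
Year 3: $43,600 × 2/10 = $8,720. Book value $13,460.
Accumulated through year 3 = $52,700 − $13,460 = $39,240.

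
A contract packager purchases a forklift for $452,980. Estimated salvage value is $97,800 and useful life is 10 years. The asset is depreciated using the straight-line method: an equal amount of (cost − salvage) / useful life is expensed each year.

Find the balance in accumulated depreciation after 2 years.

$71,036

Depreciable base = $452,980 − $97,800 = $355,180.
Annual expense = $355,180 / 10 = $35,518.
End of year 1: book value $417,462.
End of year 2: book value $381,944.
Accumulated through year 2 = $452,980 − $381,944 = $71,036.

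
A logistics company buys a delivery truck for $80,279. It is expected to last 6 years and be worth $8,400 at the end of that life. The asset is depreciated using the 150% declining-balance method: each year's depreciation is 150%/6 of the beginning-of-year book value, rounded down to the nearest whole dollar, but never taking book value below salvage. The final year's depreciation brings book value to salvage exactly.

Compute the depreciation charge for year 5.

Depreciable base = $80,279 − $8,400 = $71,879.
Year 1: ⌊$80,279 × 150%/6⌋ = $20,069. Book value $60,210.
Year 2: ⌊$60,210 × 150%/6⌋ = $15,052. Book value $45,158.
Year 3: ⌊$45,158 × 150%/6⌋ = $11,289. Book value $33,869.
Year 4: ⌊$33,869 × 150%/6⌋ = $8,467. Book value $25,402.
Year 5: ⌊$25,402 × 150%/6⌋ = $6,350. Book value $19,052.

$6,350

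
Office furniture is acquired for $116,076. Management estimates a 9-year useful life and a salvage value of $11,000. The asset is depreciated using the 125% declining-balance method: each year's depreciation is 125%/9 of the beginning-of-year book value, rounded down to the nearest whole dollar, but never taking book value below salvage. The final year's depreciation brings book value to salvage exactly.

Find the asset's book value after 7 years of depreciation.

Depreciable base = $116,076 − $11,000 = $105,076.
Year 1: ⌊$116,076 × 125%/9⌋ = $16,121. Book value $99,955.
Year 2: ⌊$99,955 × 125%/9⌋ = $13,882. Book value $86,073.
Year 3: ⌊$86,073 × 125%/9⌋ = $11,954. Book value $74,119.
Year 4: ⌊$74,119 × 125%/9⌋ = $10,294. Book value $63,825.
Year 5: ⌊$63,825 × 125%/9⌋ = $8,864. Book value $54,961.
Year 6: ⌊$54,961 × 125%/9⌋ = $7,633. Book value $47,328.
Year 7: ⌊$47,328 × 125%/9⌋ = $6,573. Book value $40,755.

$40,755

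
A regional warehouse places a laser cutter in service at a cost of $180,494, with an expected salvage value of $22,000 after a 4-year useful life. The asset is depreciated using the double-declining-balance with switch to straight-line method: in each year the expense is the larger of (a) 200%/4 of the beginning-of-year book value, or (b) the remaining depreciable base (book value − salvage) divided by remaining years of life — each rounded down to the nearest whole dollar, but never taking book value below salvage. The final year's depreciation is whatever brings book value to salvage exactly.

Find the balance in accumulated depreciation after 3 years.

$157,932

Depreciable base = $180,494 − $22,000 = $158,494.
Year 1: DB = ⌊$180,494 × 200%/4⌋ = $90,247; SL = ⌊$158,494/4⌋ = $39,623 → take DB $90,247. Book value $90,247.
Year 2: DB = ⌊$90,247 × 200%/4⌋ = $45,123; SL = ⌊$68,247/3⌋ = $22,749 → take DB $45,123. Book value $45,124.
Year 3: DB = ⌊$45,124 × 200%/4⌋ = $22,562; SL = ⌊$23,124/2⌋ = $11,562 → take DB $22,562. Book value $22,562.
Accumulated through year 3 = $180,494 − $22,562 = $157,932.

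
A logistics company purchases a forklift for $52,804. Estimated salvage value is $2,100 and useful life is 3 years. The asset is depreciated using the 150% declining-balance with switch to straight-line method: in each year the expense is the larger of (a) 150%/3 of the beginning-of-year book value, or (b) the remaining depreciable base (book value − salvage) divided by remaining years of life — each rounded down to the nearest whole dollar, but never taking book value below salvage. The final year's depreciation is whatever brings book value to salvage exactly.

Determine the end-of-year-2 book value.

$13,201

Depreciable base = $52,804 − $2,100 = $50,704.
Year 1: DB = ⌊$52,804 × 150%/3⌋ = $26,402; SL = ⌊$50,704/3⌋ = $16,901 → take DB $26,402. Book value $26,402.
Year 2: DB = ⌊$26,402 × 150%/3⌋ = $13,201; SL = ⌊$24,302/2⌋ = $12,151 → take DB $13,201. Book value $13,201.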